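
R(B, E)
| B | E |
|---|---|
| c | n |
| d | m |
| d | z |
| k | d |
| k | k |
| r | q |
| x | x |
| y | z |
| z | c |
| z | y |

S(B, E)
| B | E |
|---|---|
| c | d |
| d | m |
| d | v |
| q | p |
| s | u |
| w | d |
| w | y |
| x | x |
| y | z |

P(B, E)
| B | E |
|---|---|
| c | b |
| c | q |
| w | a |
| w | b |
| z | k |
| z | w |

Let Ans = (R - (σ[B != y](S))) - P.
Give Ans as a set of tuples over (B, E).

Apply σ_{B != y}; surviving tuples: {(c, d), (d, m), (d, v), (q, p), (s, u), (w, d), (w, y), (x, x)}
Set difference of the two operands is {(c, n), (d, z), (k, d), (k, k), (r, q), (y, z), (z, c), (z, y)}.
Set difference of the two operands is {(c, n), (d, z), (k, d), (k, k), (r, q), (y, z), (z, c), (z, y)}.

{(c, n), (d, z), (k, d), (k, k), (r, q), (y, z), (z, c), (z, y)}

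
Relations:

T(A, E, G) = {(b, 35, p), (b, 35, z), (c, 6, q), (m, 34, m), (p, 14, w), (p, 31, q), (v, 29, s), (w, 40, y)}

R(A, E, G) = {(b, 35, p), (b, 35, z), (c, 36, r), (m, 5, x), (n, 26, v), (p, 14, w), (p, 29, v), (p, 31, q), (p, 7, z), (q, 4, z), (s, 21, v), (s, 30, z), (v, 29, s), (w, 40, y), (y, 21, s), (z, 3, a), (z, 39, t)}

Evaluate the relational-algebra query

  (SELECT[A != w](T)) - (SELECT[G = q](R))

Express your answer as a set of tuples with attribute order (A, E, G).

Selection A != w: {(b, 35, p), (b, 35, z), (c, 6, q), (m, 34, m), (p, 14, w), (p, 31, q), (v, 29, s)}
Selection G = q: {(p, 31, q)}
Set difference of the two operands is {(b, 35, p), (b, 35, z), (c, 6, q), (m, 34, m), (p, 14, w), (v, 29, s)}.

{(b, 35, p), (b, 35, z), (c, 6, q), (m, 34, m), (p, 14, w), (v, 29, s)}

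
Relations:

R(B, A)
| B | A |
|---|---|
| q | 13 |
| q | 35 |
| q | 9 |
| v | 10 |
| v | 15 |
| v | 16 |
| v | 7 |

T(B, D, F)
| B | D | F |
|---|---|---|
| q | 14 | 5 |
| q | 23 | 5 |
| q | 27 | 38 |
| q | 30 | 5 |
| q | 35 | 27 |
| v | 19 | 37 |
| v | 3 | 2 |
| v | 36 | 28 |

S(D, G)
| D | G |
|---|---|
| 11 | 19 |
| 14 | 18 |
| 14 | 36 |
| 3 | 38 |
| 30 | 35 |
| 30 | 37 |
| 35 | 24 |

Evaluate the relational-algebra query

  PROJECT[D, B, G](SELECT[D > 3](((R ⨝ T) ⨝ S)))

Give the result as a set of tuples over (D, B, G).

{(14, q, 18), (14, q, 36), (30, q, 35), (30, q, 37), (35, q, 24)}

Natural join on B: {(q, 13, 14, 5), (q, 13, 23, 5), (q, 13, 27, 38), (q, 13, 30, 5), (q, 13, 35, 27), (q, 35, 14, 5), (q, 35, 23, 5), (q, 35, 27, 38), (q, 35, 30, 5), (q, 35, 35, 27), (q, 9, 14, 5), (q, 9, 23, 5), (q, 9, 27, 38), (q, 9, 30, 5), (q, 9, 35, 27), (v, 10, 19, 37), (v, 10, 3, 2), (v, 10, 36, 28), (v, 15, 19, 37), (v, 15, 3, 2), (v, 15, 36, 28), (v, 16, 19, 37), (v, 16, 3, 2), (v, 16, 36, 28), (v, 7, 19, 37), (v, 7, 3, 2), (v, 7, 36, 28)}
Natural join on D: {(q, 13, 14, 5, 18), (q, 13, 14, 5, 36), (q, 13, 30, 5, 35), (q, 13, 30, 5, 37), (q, 13, 35, 27, 24), (q, 35, 14, 5, 18), (q, 35, 14, 5, 36), (q, 35, 30, 5, 35), (q, 35, 30, 5, 37), (q, 35, 35, 27, 24), (q, 9, 14, 5, 18), (q, 9, 14, 5, 36), (q, 9, 30, 5, 35), (q, 9, 30, 5, 37), (q, 9, 35, 27, 24), (v, 10, 3, 2, 38), (v, 15, 3, 2, 38), (v, 16, 3, 2, 38), (v, 7, 3, 2, 38)}
Selection D > 3: {(q, 13, 14, 5, 18), (q, 13, 14, 5, 36), (q, 13, 30, 5, 35), (q, 13, 30, 5, 37), (q, 13, 35, 27, 24), (q, 35, 14, 5, 18), (q, 35, 14, 5, 36), (q, 35, 30, 5, 35), (q, 35, 30, 5, 37), (q, 35, 35, 27, 24), (q, 9, 14, 5, 18), (q, 9, 14, 5, 36), (q, 9, 30, 5, 35), (q, 9, 30, 5, 37), (q, 9, 35, 27, 24)}
Keep only column(s) D, B, G (10 duplicate(s) eliminated): {(14, q, 18), (14, q, 36), (30, q, 35), (30, q, 37), (35, q, 24)}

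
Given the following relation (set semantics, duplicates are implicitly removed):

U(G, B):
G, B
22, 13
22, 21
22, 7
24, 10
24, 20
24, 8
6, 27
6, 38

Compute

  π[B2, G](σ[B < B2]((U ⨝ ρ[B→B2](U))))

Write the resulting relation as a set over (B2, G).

ρ[B→B2]: schema becomes (G, B2); tuples unchanged.
U ⋈ ρ[B→B2](U) (natural join on G): {(22, 13, 13), (22, 13, 21), (22, 13, 7), (22, 21, 13), (22, 21, 21), (22, 21, 7), (22, 7, 13), (22, 7, 21), (22, 7, 7), (24, 10, 10), (24, 10, 20), (24, 10, 8), (24, 20, 10), (24, 20, 20), (24, 20, 8), (24, 8, 10), (24, 8, 20), (24, 8, 8), (6, 27, 27), (6, 27, 38), (6, 38, 27), (6, 38, 38)}
Apply σ_{B < B2}; surviving tuples: {(22, 13, 21), (22, 7, 13), (22, 7, 21), (24, 10, 20), (24, 8, 10), (24, 8, 20), (6, 27, 38)}
π_{B2, G} gives {(10, 24), (13, 22), (20, 24), (21, 22), (38, 6)} (2 duplicate(s) eliminated).

{(10, 24), (13, 22), (20, 24), (21, 22), (38, 6)}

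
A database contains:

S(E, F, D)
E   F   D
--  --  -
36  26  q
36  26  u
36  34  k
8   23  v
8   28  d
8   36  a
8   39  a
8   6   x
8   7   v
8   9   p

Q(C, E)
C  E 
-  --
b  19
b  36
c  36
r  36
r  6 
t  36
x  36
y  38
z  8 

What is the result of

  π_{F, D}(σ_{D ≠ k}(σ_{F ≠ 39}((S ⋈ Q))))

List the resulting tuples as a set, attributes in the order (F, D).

{(23, v), (26, q), (26, u), (28, d), (36, a), (6, x), (7, v), (9, p)}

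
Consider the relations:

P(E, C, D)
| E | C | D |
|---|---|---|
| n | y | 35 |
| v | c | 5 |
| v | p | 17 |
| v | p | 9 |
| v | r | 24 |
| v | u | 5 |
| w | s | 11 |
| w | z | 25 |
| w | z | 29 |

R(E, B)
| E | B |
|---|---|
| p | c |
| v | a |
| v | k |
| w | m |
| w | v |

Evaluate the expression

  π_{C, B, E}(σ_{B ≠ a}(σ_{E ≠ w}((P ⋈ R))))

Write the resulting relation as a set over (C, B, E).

P ⋈ R (natural join on E): {(v, c, 5, a), (v, c, 5, k), (v, p, 17, a), (v, p, 17, k), (v, p, 9, a), (v, p, 9, k), (v, r, 24, a), (v, r, 24, k), (v, u, 5, a), (v, u, 5, k), (w, s, 11, m), (w, s, 11, v), (w, z, 25, m), (w, z, 25, v), (w, z, 29, m), (w, z, 29, v)}
Filtering on E ≠ w leaves {(v, c, 5, a), (v, c, 5, k), (v, p, 17, a), (v, p, 17, k), (v, p, 9, a), (v, p, 9, k), (v, r, 24, a), (v, r, 24, k), (v, u, 5, a), (v, u, 5, k)}.
Filtering on B ≠ a leaves {(v, c, 5, k), (v, p, 17, k), (v, p, 9, k), (v, r, 24, k), (v, u, 5, k)}.
π_{C, B, E} gives {(c, k, v), (p, k, v), (r, k, v), (u, k, v)} (1 duplicate(s) eliminated).

{(c, k, v), (p, k, v), (r, k, v), (u, k, v)}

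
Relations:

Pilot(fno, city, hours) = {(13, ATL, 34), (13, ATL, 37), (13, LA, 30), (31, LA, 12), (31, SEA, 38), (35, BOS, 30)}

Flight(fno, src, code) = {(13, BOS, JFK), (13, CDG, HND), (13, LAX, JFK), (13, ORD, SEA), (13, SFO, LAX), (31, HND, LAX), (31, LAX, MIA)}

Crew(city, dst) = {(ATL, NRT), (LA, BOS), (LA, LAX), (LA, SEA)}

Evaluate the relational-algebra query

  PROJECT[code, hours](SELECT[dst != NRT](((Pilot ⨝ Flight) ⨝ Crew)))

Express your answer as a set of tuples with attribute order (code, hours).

{(HND, 30), (JFK, 30), (LAX, 12), (LAX, 30), (MIA, 12), (SEA, 30)}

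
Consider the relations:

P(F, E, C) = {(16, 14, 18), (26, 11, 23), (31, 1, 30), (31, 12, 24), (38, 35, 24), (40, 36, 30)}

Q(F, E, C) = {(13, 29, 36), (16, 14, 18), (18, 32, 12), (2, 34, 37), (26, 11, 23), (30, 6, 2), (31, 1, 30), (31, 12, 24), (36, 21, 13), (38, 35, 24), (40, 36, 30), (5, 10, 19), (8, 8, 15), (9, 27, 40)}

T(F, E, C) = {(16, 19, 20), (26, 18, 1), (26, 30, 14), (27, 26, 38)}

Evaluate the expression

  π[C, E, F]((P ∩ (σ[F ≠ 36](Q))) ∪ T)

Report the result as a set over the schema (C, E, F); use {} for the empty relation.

{(1, 18, 26), (14, 30, 26), (18, 14, 16), (20, 19, 16), (23, 11, 26), (24, 12, 31), (24, 35, 38), (30, 1, 31), (30, 36, 40), (38, 26, 27)}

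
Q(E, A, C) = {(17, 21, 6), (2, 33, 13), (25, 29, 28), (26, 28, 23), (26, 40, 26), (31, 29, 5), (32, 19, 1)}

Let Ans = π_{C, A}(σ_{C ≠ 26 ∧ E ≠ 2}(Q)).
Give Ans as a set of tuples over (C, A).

Selection C ≠ 26 ∧ E ≠ 2: {(17, 21, 6), (25, 29, 28), (26, 28, 23), (31, 29, 5), (32, 19, 1)}
π[C, A]: project onto (C, A) → {(1, 19), (23, 28), (28, 29), (5, 29), (6, 21)}

{(1, 19), (23, 28), (28, 29), (5, 29), (6, 21)}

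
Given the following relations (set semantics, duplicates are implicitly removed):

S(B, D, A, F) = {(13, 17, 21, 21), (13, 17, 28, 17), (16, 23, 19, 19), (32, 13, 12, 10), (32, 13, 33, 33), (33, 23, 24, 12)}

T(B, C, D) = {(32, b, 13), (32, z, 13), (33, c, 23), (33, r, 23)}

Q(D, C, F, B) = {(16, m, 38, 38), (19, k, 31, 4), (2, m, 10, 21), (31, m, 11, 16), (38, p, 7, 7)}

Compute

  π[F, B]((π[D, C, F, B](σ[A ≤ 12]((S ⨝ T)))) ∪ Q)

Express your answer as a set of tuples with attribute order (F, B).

{(10, 21), (10, 32), (11, 16), (31, 4), (38, 38), (7, 7)}

Joining S and T on B, D yields {(32, 13, 12, 10, b), (32, 13, 12, 10, z), (32, 13, 33, 33, b), (32, 13, 33, 33, z), (33, 23, 24, 12, c), (33, 23, 24, 12, r)}.
Apply σ_{A ≤ 12}; surviving tuples: {(32, 13, 12, 10, b), (32, 13, 12, 10, z)}
Keep only column(s) D, C, F, B: {(13, b, 10, 32), (13, z, 10, 32)}
Union: {(13, b, 10, 32), (13, z, 10, 32)} with {(16, m, 38, 38), (19, k, 31, 4), (2, m, 10, 21), (31, m, 11, 16), (38, p, 7, 7)} → {(13, b, 10, 32), (13, z, 10, 32), (16, m, 38, 38), (19, k, 31, 4), (2, m, 10, 21), (31, m, 11, 16), (38, p, 7, 7)}
Keep only column(s) F, B (1 duplicate(s) eliminated): {(10, 21), (10, 32), (11, 16), (31, 4), (38, 38), (7, 7)}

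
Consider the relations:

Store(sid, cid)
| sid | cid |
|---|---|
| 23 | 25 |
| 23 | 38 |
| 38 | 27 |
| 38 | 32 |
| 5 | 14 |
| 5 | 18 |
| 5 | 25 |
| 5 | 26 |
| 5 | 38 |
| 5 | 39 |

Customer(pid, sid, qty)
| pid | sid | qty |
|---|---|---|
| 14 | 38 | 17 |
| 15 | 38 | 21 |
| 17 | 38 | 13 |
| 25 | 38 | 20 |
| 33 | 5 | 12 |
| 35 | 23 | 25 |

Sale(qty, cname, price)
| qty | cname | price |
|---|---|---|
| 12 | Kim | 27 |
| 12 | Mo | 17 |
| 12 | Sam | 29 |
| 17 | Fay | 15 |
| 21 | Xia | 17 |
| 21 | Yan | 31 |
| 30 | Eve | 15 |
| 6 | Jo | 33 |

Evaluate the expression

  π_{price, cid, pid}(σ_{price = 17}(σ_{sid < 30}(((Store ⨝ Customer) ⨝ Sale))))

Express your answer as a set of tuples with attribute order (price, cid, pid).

{(17, 14, 33), (17, 18, 33), (17, 25, 33), (17, 26, 33), (17, 38, 33), (17, 39, 33)}

Natural join on sid: {(23, 25, 35, 25), (23, 38, 35, 25), (38, 27, 14, 17), (38, 27, 15, 21), (38, 27, 17, 13), (38, 27, 25, 20), (38, 32, 14, 17), (38, 32, 15, 21), (38, 32, 17, 13), (38, 32, 25, 20), (5, 14, 33, 12), (5, 18, 33, 12), (5, 25, 33, 12), (5, 26, 33, 12), (5, 38, 33, 12), (5, 39, 33, 12)}
Natural join on qty: {(38, 27, 14, 17, Fay, 15), (38, 27, 15, 21, Xia, 17), (38, 27, 15, 21, Yan, 31), (38, 32, 14, 17, Fay, 15), (38, 32, 15, 21, Xia, 17), (38, 32, 15, 21, Yan, 31), (5, 14, 33, 12, Kim, 27), (5, 14, 33, 12, Mo, 17), (5, 14, 33, 12, Sam, 29), (5, 18, 33, 12, Kim, 27), (5, 18, 33, 12, Mo, 17), (5, 18, 33, 12, Sam, 29), (5, 25, 33, 12, Kim, 27), (5, 25, 33, 12, Mo, 17), (5, 25, 33, 12, Sam, 29), (5, 26, 33, 12, Kim, 27), (5, 26, 33, 12, Mo, 17), (5, 26, 33, 12, Sam, 29), (5, 38, 33, 12, Kim, 27), (5, 38, 33, 12, Mo, 17), (5, 38, 33, 12, Sam, 29), (5, 39, 33, 12, Kim, 27), (5, 39, 33, 12, Mo, 17), (5, 39, 33, 12, Sam, 29)}
Apply σ_{sid < 30}; surviving tuples: {(5, 14, 33, 12, Kim, 27), (5, 14, 33, 12, Mo, 17), (5, 14, 33, 12, Sam, 29), (5, 18, 33, 12, Kim, 27), (5, 18, 33, 12, Mo, 17), (5, 18, 33, 12, Sam, 29), (5, 25, 33, 12, Kim, 27), (5, 25, 33, 12, Mo, 17), (5, 25, 33, 12, Sam, 29), (5, 26, 33, 12, Kim, 27), (5, 26, 33, 12, Mo, 17), (5, 26, 33, 12, Sam, 29), (5, 38, 33, 12, Kim, 27), (5, 38, 33, 12, Mo, 17), (5, 38, 33, 12, Sam, 29), (5, 39, 33, 12, Kim, 27), (5, 39, 33, 12, Mo, 17), (5, 39, 33, 12, Sam, 29)}
Apply σ_{price = 17}; surviving tuples: {(5, 14, 33, 12, Mo, 17), (5, 18, 33, 12, Mo, 17), (5, 25, 33, 12, Mo, 17), (5, 26, 33, 12, Mo, 17), (5, 38, 33, 12, Mo, 17), (5, 39, 33, 12, Mo, 17)}
Projecting to price, cid, pid: {(17, 14, 33), (17, 18, 33), (17, 25, 33), (17, 26, 33), (17, 38, 33), (17, 39, 33)}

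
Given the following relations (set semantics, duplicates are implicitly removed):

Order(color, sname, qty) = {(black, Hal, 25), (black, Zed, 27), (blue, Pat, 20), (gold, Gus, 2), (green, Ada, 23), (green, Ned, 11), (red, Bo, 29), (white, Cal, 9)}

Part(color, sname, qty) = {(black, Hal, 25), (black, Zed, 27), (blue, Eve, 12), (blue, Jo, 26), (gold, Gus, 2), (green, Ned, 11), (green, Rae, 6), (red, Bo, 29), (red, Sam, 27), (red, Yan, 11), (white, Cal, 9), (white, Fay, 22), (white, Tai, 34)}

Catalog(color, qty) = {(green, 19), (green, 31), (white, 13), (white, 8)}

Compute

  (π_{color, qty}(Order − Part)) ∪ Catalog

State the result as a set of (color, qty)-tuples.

Set difference of the two operands is {(blue, Pat, 20), (green, Ada, 23)}.
π[color, qty]: project onto (color, qty) → {(blue, 20), (green, 23)}
Set union of the two operands is {(blue, 20), (green, 19), (green, 23), (green, 31), (white, 13), (white, 8)}.

{(blue, 20), (green, 19), (green, 23), (green, 31), (white, 13), (white, 8)}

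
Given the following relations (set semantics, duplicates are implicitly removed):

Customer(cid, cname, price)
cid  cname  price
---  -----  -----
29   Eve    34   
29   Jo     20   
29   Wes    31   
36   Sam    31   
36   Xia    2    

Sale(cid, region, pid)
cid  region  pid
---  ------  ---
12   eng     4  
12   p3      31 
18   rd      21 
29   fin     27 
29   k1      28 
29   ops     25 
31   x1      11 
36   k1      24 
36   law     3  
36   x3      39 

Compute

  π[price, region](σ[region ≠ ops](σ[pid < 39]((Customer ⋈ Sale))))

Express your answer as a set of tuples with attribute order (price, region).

Joining Customer and Sale on cid yields {(29, Eve, 34, fin, 27), (29, Eve, 34, k1, 28), (29, Eve, 34, ops, 25), (29, Jo, 20, fin, 27), (29, Jo, 20, k1, 28), (29, Jo, 20, ops, 25), (29, Wes, 31, fin, 27), (29, Wes, 31, k1, 28), (29, Wes, 31, ops, 25), (36, Sam, 31, k1, 24), (36, Sam, 31, law, 3), (36, Sam, 31, x3, 39), (36, Xia, 2, k1, 24), (36, Xia, 2, law, 3), (36, Xia, 2, x3, 39)}.
Apply σ_{pid < 39}; surviving tuples: {(29, Eve, 34, fin, 27), (29, Eve, 34, k1, 28), (29, Eve, 34, ops, 25), (29, Jo, 20, fin, 27), (29, Jo, 20, k1, 28), (29, Jo, 20, ops, 25), (29, Wes, 31, fin, 27), (29, Wes, 31, k1, 28), (29, Wes, 31, ops, 25), (36, Sam, 31, k1, 24), (36, Sam, 31, law, 3), (36, Xia, 2, k1, 24), (36, Xia, 2, law, 3)}
Apply σ_{region ≠ ops}; surviving tuples: {(29, Eve, 34, fin, 27), (29, Eve, 34, k1, 28), (29, Jo, 20, fin, 27), (29, Jo, 20, k1, 28), (29, Wes, 31, fin, 27), (29, Wes, 31, k1, 28), (36, Sam, 31, k1, 24), (36, Sam, 31, law, 3), (36, Xia, 2, k1, 24), (36, Xia, 2, law, 3)}
π[price, region]: project onto (price, region) (1 duplicate(s) eliminated) → {(2, k1), (2, law), (20, fin), (20, k1), (31, fin), (31, k1), (31, law), (34, fin), (34, k1)}

{(2, k1), (2, law), (20, fin), (20, k1), (31, fin), (31, k1), (31, law), (34, fin), (34, k1)}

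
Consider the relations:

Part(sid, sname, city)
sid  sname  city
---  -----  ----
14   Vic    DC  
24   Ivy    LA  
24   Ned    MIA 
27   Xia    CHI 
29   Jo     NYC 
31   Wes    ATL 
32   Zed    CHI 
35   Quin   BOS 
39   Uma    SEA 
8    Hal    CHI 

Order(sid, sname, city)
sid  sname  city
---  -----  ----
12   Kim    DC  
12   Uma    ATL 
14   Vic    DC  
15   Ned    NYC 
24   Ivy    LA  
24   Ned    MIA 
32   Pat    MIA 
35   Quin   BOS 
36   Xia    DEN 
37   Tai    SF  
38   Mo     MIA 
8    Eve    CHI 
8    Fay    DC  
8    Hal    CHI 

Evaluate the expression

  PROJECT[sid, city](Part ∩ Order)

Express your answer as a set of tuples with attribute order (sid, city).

{(14, DC), (24, LA), (24, MIA), (35, BOS), (8, CHI)}

Taking the intersection: {(14, Vic, DC), (24, Ivy, LA), (24, Ned, MIA), (35, Quin, BOS), (8, Hal, CHI)}
π[sid, city]: project onto (sid, city) → {(14, DC), (24, LA), (24, MIA), (35, BOS), (8, CHI)}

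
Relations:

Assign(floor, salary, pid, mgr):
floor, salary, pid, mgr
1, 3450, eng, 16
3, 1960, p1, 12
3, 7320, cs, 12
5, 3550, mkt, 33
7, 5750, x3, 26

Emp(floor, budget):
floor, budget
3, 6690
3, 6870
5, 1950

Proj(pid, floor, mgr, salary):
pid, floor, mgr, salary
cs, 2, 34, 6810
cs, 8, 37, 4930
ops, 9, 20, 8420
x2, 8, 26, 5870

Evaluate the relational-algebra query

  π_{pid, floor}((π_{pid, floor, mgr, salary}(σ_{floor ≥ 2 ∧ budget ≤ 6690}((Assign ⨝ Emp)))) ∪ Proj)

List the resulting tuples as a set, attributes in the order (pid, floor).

Natural join on floor: {(3, 1960, p1, 12, 6690), (3, 1960, p1, 12, 6870), (3, 7320, cs, 12, 6690), (3, 7320, cs, 12, 6870), (5, 3550, mkt, 33, 1950)}
Filtering on floor ≥ 2 ∧ budget ≤ 6690 leaves {(3, 1960, p1, 12, 6690), (3, 7320, cs, 12, 6690), (5, 3550, mkt, 33, 1950)}.
π_{pid, floor, mgr, salary} gives {(cs, 3, 12, 7320), (mkt, 5, 33, 3550), (p1, 3, 12, 1960)}.
Taking the union: {(cs, 2, 34, 6810), (cs, 3, 12, 7320), (cs, 8, 37, 4930), (mkt, 5, 33, 3550), (ops, 9, 20, 8420), (p1, 3, 12, 1960), (x2, 8, 26, 5870)}
π_{pid, floor} gives {(cs, 2), (cs, 3), (cs, 8), (mkt, 5), (ops, 9), (p1, 3), (x2, 8)}.

{(cs, 2), (cs, 3), (cs, 8), (mkt, 5), (ops, 9), (p1, 3), (x2, 8)}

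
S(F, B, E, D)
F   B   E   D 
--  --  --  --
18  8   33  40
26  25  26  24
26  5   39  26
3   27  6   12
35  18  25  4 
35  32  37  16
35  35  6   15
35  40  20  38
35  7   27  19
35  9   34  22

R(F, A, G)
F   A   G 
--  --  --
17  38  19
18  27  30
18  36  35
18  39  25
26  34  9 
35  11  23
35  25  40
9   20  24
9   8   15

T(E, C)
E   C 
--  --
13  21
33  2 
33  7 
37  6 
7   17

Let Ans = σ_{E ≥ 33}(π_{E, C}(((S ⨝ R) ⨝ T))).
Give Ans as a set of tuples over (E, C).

Natural join on F: {(18, 8, 33, 40, 27, 30), (18, 8, 33, 40, 36, 35), (18, 8, 33, 40, 39, 25), (26, 25, 26, 24, 34, 9), (26, 5, 39, 26, 34, 9), (35, 18, 25, 4, 11, 23), (35, 18, 25, 4, 25, 40), (35, 32, 37, 16, 11, 23), (35, 32, 37, 16, 25, 40), (35, 35, 6, 15, 11, 23), (35, 35, 6, 15, 25, 40), (35, 40, 20, 38, 11, 23), (35, 40, 20, 38, 25, 40), (35, 7, 27, 19, 11, 23), (35, 7, 27, 19, 25, 40), (35, 9, 34, 22, 11, 23), (35, 9, 34, 22, 25, 40)}
Natural join on E: {(18, 8, 33, 40, 27, 30, 2), (18, 8, 33, 40, 27, 30, 7), (18, 8, 33, 40, 36, 35, 2), (18, 8, 33, 40, 36, 35, 7), (18, 8, 33, 40, 39, 25, 2), (18, 8, 33, 40, 39, 25, 7), (35, 32, 37, 16, 11, 23, 6), (35, 32, 37, 16, 25, 40, 6)}
π_{E, C} gives {(33, 2), (33, 7), (37, 6)} (5 duplicate(s) eliminated).
Filtering on E ≥ 33 leaves {(33, 2), (33, 7), (37, 6)}.

{(33, 2), (33, 7), (37, 6)}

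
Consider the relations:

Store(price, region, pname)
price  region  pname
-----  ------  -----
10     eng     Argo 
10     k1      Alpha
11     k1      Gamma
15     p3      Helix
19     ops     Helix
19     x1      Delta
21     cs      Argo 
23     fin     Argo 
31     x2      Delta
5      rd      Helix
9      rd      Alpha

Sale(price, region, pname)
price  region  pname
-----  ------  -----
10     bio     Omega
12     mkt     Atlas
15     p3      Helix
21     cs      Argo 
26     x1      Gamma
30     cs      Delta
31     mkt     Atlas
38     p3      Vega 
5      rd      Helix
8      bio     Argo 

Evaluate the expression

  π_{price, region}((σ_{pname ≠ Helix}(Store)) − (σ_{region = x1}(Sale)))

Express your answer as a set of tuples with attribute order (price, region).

{(10, eng), (10, k1), (11, k1), (19, x1), (21, cs), (23, fin), (31, x2), (9, rd)}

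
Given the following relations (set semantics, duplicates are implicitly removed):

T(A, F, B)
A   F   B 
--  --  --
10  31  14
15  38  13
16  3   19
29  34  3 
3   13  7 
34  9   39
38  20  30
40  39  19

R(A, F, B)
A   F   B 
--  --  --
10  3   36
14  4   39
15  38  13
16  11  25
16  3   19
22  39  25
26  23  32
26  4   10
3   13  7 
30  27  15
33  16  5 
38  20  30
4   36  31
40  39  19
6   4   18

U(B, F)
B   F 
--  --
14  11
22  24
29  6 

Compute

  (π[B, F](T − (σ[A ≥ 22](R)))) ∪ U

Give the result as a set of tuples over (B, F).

{(13, 38), (14, 11), (14, 31), (19, 3), (22, 24), (29, 6), (3, 34), (39, 9), (7, 13)}

σ[A ≥ 22]: keep tuples satisfying A ≥ 22 → {(22, 39, 25), (26, 23, 32), (26, 4, 10), (30, 27, 15), (33, 16, 5), (38, 20, 30), (40, 39, 19)}
Difference: {(10, 31, 14), (15, 38, 13), (16, 3, 19), (29, 34, 3), (3, 13, 7), (34, 9, 39), (38, 20, 30), (40, 39, 19)} with {(22, 39, 25), (26, 23, 32), (26, 4, 10), (30, 27, 15), (33, 16, 5), (38, 20, 30), (40, 39, 19)} → {(10, 31, 14), (15, 38, 13), (16, 3, 19), (29, 34, 3), (3, 13, 7), (34, 9, 39)}
π_{B, F} gives {(13, 38), (14, 31), (19, 3), (3, 34), (39, 9), (7, 13)}.
Union: {(13, 38), (14, 31), (19, 3), (3, 34), (39, 9), (7, 13)} with {(14, 11), (22, 24), (29, 6)} → {(13, 38), (14, 11), (14, 31), (19, 3), (22, 24), (29, 6), (3, 34), (39, 9), (7, 13)}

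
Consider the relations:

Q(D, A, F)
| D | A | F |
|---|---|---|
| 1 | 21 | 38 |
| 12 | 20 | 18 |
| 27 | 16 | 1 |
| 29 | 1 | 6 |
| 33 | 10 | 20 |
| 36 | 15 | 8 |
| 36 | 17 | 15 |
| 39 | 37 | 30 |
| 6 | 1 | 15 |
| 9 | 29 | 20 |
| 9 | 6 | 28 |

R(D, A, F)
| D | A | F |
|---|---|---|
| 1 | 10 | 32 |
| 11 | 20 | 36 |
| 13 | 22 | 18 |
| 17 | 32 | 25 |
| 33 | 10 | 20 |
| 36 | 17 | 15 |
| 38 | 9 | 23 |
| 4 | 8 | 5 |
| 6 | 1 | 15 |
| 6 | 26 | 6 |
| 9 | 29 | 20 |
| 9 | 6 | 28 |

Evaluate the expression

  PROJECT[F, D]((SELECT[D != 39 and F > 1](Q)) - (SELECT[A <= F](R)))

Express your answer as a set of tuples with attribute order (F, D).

{(15, 36), (18, 12), (20, 9), (38, 1), (6, 29), (8, 36)}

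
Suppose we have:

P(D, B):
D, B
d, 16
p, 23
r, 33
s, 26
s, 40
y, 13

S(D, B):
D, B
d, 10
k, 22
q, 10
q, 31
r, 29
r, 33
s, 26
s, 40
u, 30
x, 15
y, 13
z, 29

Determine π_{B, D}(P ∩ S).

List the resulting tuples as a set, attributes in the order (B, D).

{(13, y), (26, s), (33, r), (40, s)}

Taking the intersection: {(r, 33), (s, 26), (s, 40), (y, 13)}
Keep only column(s) B, D: {(13, y), (26, s), (33, r), (40, s)}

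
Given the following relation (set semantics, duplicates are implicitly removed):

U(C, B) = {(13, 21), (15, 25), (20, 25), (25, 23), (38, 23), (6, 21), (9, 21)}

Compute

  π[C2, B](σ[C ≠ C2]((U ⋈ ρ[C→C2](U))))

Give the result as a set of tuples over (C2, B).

ρ[C→C2]: schema becomes (C2, B); tuples unchanged.
Natural join on B: {(13, 21, 13), (13, 21, 6), (13, 21, 9), (15, 25, 15), (15, 25, 20), (20, 25, 15), (20, 25, 20), (25, 23, 25), (25, 23, 38), (38, 23, 25), (38, 23, 38), (6, 21, 13), (6, 21, 6), (6, 21, 9), (9, 21, 13), (9, 21, 6), (9, 21, 9)}
Selection C ≠ C2: {(13, 21, 6), (13, 21, 9), (15, 25, 20), (20, 25, 15), (25, 23, 38), (38, 23, 25), (6, 21, 13), (6, 21, 9), (9, 21, 13), (9, 21, 6)}
Keep only column(s) C2, B (3 duplicate(s) eliminated): {(13, 21), (15, 25), (20, 25), (25, 23), (38, 23), (6, 21), (9, 21)}

{(13, 21), (15, 25), (20, 25), (25, 23), (38, 23), (6, 21), (9, 21)}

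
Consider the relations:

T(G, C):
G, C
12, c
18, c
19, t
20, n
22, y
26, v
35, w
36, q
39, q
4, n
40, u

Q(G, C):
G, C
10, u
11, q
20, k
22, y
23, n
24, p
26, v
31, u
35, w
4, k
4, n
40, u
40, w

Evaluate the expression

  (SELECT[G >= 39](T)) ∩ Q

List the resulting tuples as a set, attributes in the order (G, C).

Selection G >= 39: {(39, q), (40, u)}
Set intersection of the two operands is {(40, u)}.

{(40, u)}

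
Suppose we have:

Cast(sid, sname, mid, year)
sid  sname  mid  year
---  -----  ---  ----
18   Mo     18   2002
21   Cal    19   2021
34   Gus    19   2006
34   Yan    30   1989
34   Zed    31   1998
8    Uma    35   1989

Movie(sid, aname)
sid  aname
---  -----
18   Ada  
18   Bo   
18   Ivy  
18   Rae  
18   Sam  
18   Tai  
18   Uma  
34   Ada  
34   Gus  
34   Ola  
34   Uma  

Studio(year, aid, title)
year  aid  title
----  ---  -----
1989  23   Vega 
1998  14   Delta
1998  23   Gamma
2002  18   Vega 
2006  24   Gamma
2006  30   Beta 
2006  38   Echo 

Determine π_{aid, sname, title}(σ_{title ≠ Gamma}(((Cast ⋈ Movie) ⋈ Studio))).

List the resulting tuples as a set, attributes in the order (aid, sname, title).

{(14, Zed, Delta), (18, Mo, Vega), (23, Yan, Vega), (30, Gus, Beta), (38, Gus, Echo)}

Natural join on sid: {(18, Mo, 18, 2002, Ada), (18, Mo, 18, 2002, Bo), (18, Mo, 18, 2002, Ivy), (18, Mo, 18, 2002, Rae), (18, Mo, 18, 2002, Sam), (18, Mo, 18, 2002, Tai), (18, Mo, 18, 2002, Uma), (34, Gus, 19, 2006, Ada), (34, Gus, 19, 2006, Gus), (34, Gus, 19, 2006, Ola), (34, Gus, 19, 2006, Uma), (34, Yan, 30, 1989, Ada), (34, Yan, 30, 1989, Gus), (34, Yan, 30, 1989, Ola), (34, Yan, 30, 1989, Uma), (34, Zed, 31, 1998, Ada), (34, Zed, 31, 1998, Gus), (34, Zed, 31, 1998, Ola), (34, Zed, 31, 1998, Uma)}
Natural join on year: {(18, Mo, 18, 2002, Ada, 18, Vega), (18, Mo, 18, 2002, Bo, 18, Vega), (18, Mo, 18, 2002, Ivy, 18, Vega), (18, Mo, 18, 2002, Rae, 18, Vega), (18, Mo, 18, 2002, Sam, 18, Vega), (18, Mo, 18, 2002, Tai, 18, Vega), (18, Mo, 18, 2002, Uma, 18, Vega), (34, Gus, 19, 2006, Ada, 24, Gamma), (34, Gus, 19, 2006, Ada, 30, Beta), (34, Gus, 19, 2006, Ada, 38, Echo), (34, Gus, 19, 2006, Gus, 24, Gamma), (34, Gus, 19, 2006, Gus, 30, Beta), (34, Gus, 19, 2006, Gus, 38, Echo), (34, Gus, 19, 2006, Ola, 24, Gamma), (34, Gus, 19, 2006, Ola, 30, Beta), (34, Gus, 19, 2006, Ola, 38, Echo), (34, Gus, 19, 2006, Uma, 24, Gamma), (34, Gus, 19, 2006, Uma, 30, Beta), (34, Gus, 19, 2006, Uma, 38, Echo), (34, Yan, 30, 1989, Ada, 23, Vega), (34, Yan, 30, 1989, Gus, 23, Vega), (34, Yan, 30, 1989, Ola, 23, Vega), (34, Yan, 30, 1989, Uma, 23, Vega), (34, Zed, 31, 1998, Ada, 14, Delta), (34, Zed, 31, 1998, Ada, 23, Gamma), (34, Zed, 31, 1998, Gus, 14, Delta), (34, Zed, 31, 1998, Gus, 23, Gamma), (34, Zed, 31, 1998, Ola, 14, Delta), (34, Zed, 31, 1998, Ola, 23, Gamma), (34, Zed, 31, 1998, Uma, 14, Delta), (34, Zed, 31, 1998, Uma, 23, Gamma)}
σ[title ≠ Gamma]: keep tuples satisfying title ≠ Gamma → {(18, Mo, 18, 2002, Ada, 18, Vega), (18, Mo, 18, 2002, Bo, 18, Vega), (18, Mo, 18, 2002, Ivy, 18, Vega), (18, Mo, 18, 2002, Rae, 18, Vega), (18, Mo, 18, 2002, Sam, 18, Vega), (18, Mo, 18, 2002, Tai, 18, Vega), (18, Mo, 18, 2002, Uma, 18, Vega), (34, Gus, 19, 2006, Ada, 30, Beta), (34, Gus, 19, 2006, Ada, 38, Echo), (34, Gus, 19, 2006, Gus, 30, Beta), (34, Gus, 19, 2006, Gus, 38, Echo), (34, Gus, 19, 2006, Ola, 30, Beta), (34, Gus, 19, 2006, Ola, 38, Echo), (34, Gus, 19, 2006, Uma, 30, Beta), (34, Gus, 19, 2006, Uma, 38, Echo), (34, Yan, 30, 1989, Ada, 23, Vega), (34, Yan, 30, 1989, Gus, 23, Vega), (34, Yan, 30, 1989, Ola, 23, Vega), (34, Yan, 30, 1989, Uma, 23, Vega), (34, Zed, 31, 1998, Ada, 14, Delta), (34, Zed, 31, 1998, Gus, 14, Delta), (34, Zed, 31, 1998, Ola, 14, Delta), (34, Zed, 31, 1998, Uma, 14, Delta)}
π_{aid, sname, title} gives {(14, Zed, Delta), (18, Mo, Vega), (23, Yan, Vega), (30, Gus, Beta), (38, Gus, Echo)} (18 duplicate(s) eliminated).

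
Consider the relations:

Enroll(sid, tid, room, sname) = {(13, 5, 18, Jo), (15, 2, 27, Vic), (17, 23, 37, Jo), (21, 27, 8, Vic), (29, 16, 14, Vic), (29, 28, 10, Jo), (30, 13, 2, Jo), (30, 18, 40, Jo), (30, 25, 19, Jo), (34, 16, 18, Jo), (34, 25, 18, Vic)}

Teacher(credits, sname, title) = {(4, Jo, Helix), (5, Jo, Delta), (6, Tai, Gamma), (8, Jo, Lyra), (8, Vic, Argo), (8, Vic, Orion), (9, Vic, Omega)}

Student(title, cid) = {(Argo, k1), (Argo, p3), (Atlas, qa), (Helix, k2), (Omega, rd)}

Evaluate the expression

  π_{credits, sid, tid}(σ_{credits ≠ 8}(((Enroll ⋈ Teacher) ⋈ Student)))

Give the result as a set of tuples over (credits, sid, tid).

{(4, 13, 5), (4, 17, 23), (4, 29, 28), (4, 30, 13), (4, 30, 18), (4, 30, 25), (4, 34, 16), (9, 15, 2), (9, 21, 27), (9, 29, 16), (9, 34, 25)}

Joining Enroll and Teacher on sname yields {(13, 5, 18, Jo, 4, Helix), (13, 5, 18, Jo, 5, Delta), (13, 5, 18, Jo, 8, Lyra), (15, 2, 27, Vic, 8, Argo), (15, 2, 27, Vic, 8, Orion), (15, 2, 27, Vic, 9, Omega), (17, 23, 37, Jo, 4, Helix), (17, 23, 37, Jo, 5, Delta), (17, 23, 37, Jo, 8, Lyra), (21, 27, 8, Vic, 8, Argo), (21, 27, 8, Vic, 8, Orion), (21, 27, 8, Vic, 9, Omega), (29, 16, 14, Vic, 8, Argo), (29, 16, 14, Vic, 8, Orion), (29, 16, 14, Vic, 9, Omega), (29, 28, 10, Jo, 4, Helix), (29, 28, 10, Jo, 5, Delta), (29, 28, 10, Jo, 8, Lyra), (30, 13, 2, Jo, 4, Helix), (30, 13, 2, Jo, 5, Delta), (30, 13, 2, Jo, 8, Lyra), (30, 18, 40, Jo, 4, Helix), (30, 18, 40, Jo, 5, Delta), (30, 18, 40, Jo, 8, Lyra), (30, 25, 19, Jo, 4, Helix), (30, 25, 19, Jo, 5, Delta), (30, 25, 19, Jo, 8, Lyra), (34, 16, 18, Jo, 4, Helix), (34, 16, 18, Jo, 5, Delta), (34, 16, 18, Jo, 8, Lyra), (34, 25, 18, Vic, 8, Argo), (34, 25, 18, Vic, 8, Orion), (34, 25, 18, Vic, 9, Omega)}.
Joining (Enroll ⋈ Teacher) and Student on title yields {(13, 5, 18, Jo, 4, Helix, k2), (15, 2, 27, Vic, 8, Argo, k1), (15, 2, 27, Vic, 8, Argo, p3), (15, 2, 27, Vic, 9, Omega, rd), (17, 23, 37, Jo, 4, Helix, k2), (21, 27, 8, Vic, 8, Argo, k1), (21, 27, 8, Vic, 8, Argo, p3), (21, 27, 8, Vic, 9, Omega, rd), (29, 16, 14, Vic, 8, Argo, k1), (29, 16, 14, Vic, 8, Argo, p3), (29, 16, 14, Vic, 9, Omega, rd), (29, 28, 10, Jo, 4, Helix, k2), (30, 13, 2, Jo, 4, Helix, k2), (30, 18, 40, Jo, 4, Helix, k2), (30, 25, 19, Jo, 4, Helix, k2), (34, 16, 18, Jo, 4, Helix, k2), (34, 25, 18, Vic, 8, Argo, k1), (34, 25, 18, Vic, 8, Argo, p3), (34, 25, 18, Vic, 9, Omega, rd)}.
Filtering on credits ≠ 8 leaves {(13, 5, 18, Jo, 4, Helix, k2), (15, 2, 27, Vic, 9, Omega, rd), (17, 23, 37, Jo, 4, Helix, k2), (21, 27, 8, Vic, 9, Omega, rd), (29, 16, 14, Vic, 9, Omega, rd), (29, 28, 10, Jo, 4, Helix, k2), (30, 13, 2, Jo, 4, Helix, k2), (30, 18, 40, Jo, 4, Helix, k2), (30, 25, 19, Jo, 4, Helix, k2), (34, 16, 18, Jo, 4, Helix, k2), (34, 25, 18, Vic, 9, Omega, rd)}.
Projecting to credits, sid, tid: {(4, 13, 5), (4, 17, 23), (4, 29, 28), (4, 30, 13), (4, 30, 18), (4, 30, 25), (4, 34, 16), (9, 15, 2), (9, 21, 27), (9, 29, 16), (9, 34, 25)}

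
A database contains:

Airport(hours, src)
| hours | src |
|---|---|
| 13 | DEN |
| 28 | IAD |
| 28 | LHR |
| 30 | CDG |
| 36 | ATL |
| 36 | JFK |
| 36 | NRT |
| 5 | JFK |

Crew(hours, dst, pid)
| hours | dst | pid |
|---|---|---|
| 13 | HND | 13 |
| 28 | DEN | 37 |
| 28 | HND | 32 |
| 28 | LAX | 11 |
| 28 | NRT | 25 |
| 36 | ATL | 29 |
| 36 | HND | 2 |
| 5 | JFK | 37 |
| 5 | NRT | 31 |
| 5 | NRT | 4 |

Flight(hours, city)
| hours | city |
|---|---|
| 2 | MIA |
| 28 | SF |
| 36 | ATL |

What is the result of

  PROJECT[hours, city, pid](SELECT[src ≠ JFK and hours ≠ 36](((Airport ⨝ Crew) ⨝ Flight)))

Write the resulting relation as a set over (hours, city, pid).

Airport ⋈ Crew (natural join on hours): {(13, DEN, HND, 13), (28, IAD, DEN, 37), (28, IAD, HND, 32), (28, IAD, LAX, 11), (28, IAD, NRT, 25), (28, LHR, DEN, 37), (28, LHR, HND, 32), (28, LHR, LAX, 11), (28, LHR, NRT, 25), (36, ATL, ATL, 29), (36, ATL, HND, 2), (36, JFK, ATL, 29), (36, JFK, HND, 2), (36, NRT, ATL, 29), (36, NRT, HND, 2), (5, JFK, JFK, 37), (5, JFK, NRT, 31), (5, JFK, NRT, 4)}
(Airport ⨝ Crew) ⋈ Flight (natural join on hours): {(28, IAD, DEN, 37, SF), (28, IAD, HND, 32, SF), (28, IAD, LAX, 11, SF), (28, IAD, NRT, 25, SF), (28, LHR, DEN, 37, SF), (28, LHR, HND, 32, SF), (28, LHR, LAX, 11, SF), (28, LHR, NRT, 25, SF), (36, ATL, ATL, 29, ATL), (36, ATL, HND, 2, ATL), (36, JFK, ATL, 29, ATL), (36, JFK, HND, 2, ATL), (36, NRT, ATL, 29, ATL), (36, NRT, HND, 2, ATL)}
σ[src ≠ JFK and hours ≠ 36]: keep tuples satisfying src ≠ JFK and hours ≠ 36 → {(28, IAD, DEN, 37, SF), (28, IAD, HND, 32, SF), (28, IAD, LAX, 11, SF), (28, IAD, NRT, 25, SF), (28, LHR, DEN, 37, SF), (28, LHR, HND, 32, SF), (28, LHR, LAX, 11, SF), (28, LHR, NRT, 25, SF)}
Projecting to hours, city, pid (4 duplicate(s) eliminated): {(28, SF, 11), (28, SF, 25), (28, SF, 32), (28, SF, 37)}

{(28, SF, 11), (28, SF, 25), (28, SF, 32), (28, SF, 37)}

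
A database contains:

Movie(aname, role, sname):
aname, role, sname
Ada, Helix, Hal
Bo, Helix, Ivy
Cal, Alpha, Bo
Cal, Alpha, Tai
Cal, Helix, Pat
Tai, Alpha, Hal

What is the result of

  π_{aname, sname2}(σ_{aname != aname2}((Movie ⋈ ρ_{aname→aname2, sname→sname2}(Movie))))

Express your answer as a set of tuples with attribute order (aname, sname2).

ρ[aname→aname2, sname→sname2]: schema becomes (aname2, role, sname2); tuples unchanged.
Natural join on role: {(Ada, Helix, Hal, Ada, Hal), (Ada, Helix, Hal, Bo, Ivy), (Ada, Helix, Hal, Cal, Pat), (Bo, Helix, Ivy, Ada, Hal), (Bo, Helix, Ivy, Bo, Ivy), (Bo, Helix, Ivy, Cal, Pat), (Cal, Alpha, Bo, Cal, Bo), (Cal, Alpha, Bo, Cal, Tai), (Cal, Alpha, Bo, Tai, Hal), (Cal, Alpha, Tai, Cal, Bo), (Cal, Alpha, Tai, Cal, Tai), (Cal, Alpha, Tai, Tai, Hal), (Cal, Helix, Pat, Ada, Hal), (Cal, Helix, Pat, Bo, Ivy), (Cal, Helix, Pat, Cal, Pat), (Tai, Alpha, Hal, Cal, Bo), (Tai, Alpha, Hal, Cal, Tai), (Tai, Alpha, Hal, Tai, Hal)}
Selection aname != aname2: {(Ada, Helix, Hal, Bo, Ivy), (Ada, Helix, Hal, Cal, Pat), (Bo, Helix, Ivy, Ada, Hal), (Bo, Helix, Ivy, Cal, Pat), (Cal, Alpha, Bo, Tai, Hal), (Cal, Alpha, Tai, Tai, Hal), (Cal, Helix, Pat, Ada, Hal), (Cal, Helix, Pat, Bo, Ivy), (Tai, Alpha, Hal, Cal, Bo), (Tai, Alpha, Hal, Cal, Tai)}
π_{aname, sname2} gives {(Ada, Ivy), (Ada, Pat), (Bo, Hal), (Bo, Pat), (Cal, Hal), (Cal, Ivy), (Tai, Bo), (Tai, Tai)} (2 duplicate(s) eliminated).

{(Ada, Ivy), (Ada, Pat), (Bo, Hal), (Bo, Pat), (Cal, Hal), (Cal, Ivy), (Tai, Bo), (Tai, Tai)}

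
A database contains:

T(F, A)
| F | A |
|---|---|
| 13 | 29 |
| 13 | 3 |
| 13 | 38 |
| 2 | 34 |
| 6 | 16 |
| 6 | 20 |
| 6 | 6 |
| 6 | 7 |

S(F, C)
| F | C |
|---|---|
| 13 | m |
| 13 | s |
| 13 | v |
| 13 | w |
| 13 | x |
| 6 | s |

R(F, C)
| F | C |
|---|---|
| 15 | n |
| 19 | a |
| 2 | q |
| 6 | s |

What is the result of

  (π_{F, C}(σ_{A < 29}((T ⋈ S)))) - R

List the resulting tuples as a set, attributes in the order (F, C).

{(13, m), (13, s), (13, v), (13, w), (13, x)}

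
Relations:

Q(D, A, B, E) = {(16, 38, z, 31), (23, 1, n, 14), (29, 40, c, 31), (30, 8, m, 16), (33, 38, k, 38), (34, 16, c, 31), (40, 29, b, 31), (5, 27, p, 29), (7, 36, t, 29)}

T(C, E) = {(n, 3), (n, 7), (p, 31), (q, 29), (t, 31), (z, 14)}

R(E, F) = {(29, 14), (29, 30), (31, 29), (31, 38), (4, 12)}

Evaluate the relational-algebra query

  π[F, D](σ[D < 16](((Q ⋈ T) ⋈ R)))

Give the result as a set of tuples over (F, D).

Natural join on E: {(16, 38, z, 31, p), (16, 38, z, 31, t), (23, 1, n, 14, z), (29, 40, c, 31, p), (29, 40, c, 31, t), (34, 16, c, 31, p), (34, 16, c, 31, t), (40, 29, b, 31, p), (40, 29, b, 31, t), (5, 27, p, 29, q), (7, 36, t, 29, q)}
Natural join on E: {(16, 38, z, 31, p, 29), (16, 38, z, 31, p, 38), (16, 38, z, 31, t, 29), (16, 38, z, 31, t, 38), (29, 40, c, 31, p, 29), (29, 40, c, 31, p, 38), (29, 40, c, 31, t, 29), (29, 40, c, 31, t, 38), (34, 16, c, 31, p, 29), (34, 16, c, 31, p, 38), (34, 16, c, 31, t, 29), (34, 16, c, 31, t, 38), (40, 29, b, 31, p, 29), (40, 29, b, 31, p, 38), (40, 29, b, 31, t, 29), (40, 29, b, 31, t, 38), (5, 27, p, 29, q, 14), (5, 27, p, 29, q, 30), (7, 36, t, 29, q, 14), (7, 36, t, 29, q, 30)}
Selection D < 16: {(5, 27, p, 29, q, 14), (5, 27, p, 29, q, 30), (7, 36, t, 29, q, 14), (7, 36, t, 29, q, 30)}
π[F, D]: project onto (F, D) → {(14, 5), (14, 7), (30, 5), (30, 7)}

{(14, 5), (14, 7), (30, 5), (30, 7)}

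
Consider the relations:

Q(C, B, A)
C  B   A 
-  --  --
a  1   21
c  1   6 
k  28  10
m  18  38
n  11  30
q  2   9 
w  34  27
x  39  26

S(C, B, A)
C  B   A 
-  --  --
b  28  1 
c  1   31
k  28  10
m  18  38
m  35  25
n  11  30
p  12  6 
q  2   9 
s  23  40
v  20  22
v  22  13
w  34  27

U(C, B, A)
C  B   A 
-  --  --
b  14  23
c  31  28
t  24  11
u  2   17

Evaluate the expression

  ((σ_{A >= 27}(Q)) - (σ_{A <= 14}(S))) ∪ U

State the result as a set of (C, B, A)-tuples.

{(b, 14, 23), (c, 31, 28), (m, 18, 38), (n, 11, 30), (t, 24, 11), (u, 2, 17), (w, 34, 27)}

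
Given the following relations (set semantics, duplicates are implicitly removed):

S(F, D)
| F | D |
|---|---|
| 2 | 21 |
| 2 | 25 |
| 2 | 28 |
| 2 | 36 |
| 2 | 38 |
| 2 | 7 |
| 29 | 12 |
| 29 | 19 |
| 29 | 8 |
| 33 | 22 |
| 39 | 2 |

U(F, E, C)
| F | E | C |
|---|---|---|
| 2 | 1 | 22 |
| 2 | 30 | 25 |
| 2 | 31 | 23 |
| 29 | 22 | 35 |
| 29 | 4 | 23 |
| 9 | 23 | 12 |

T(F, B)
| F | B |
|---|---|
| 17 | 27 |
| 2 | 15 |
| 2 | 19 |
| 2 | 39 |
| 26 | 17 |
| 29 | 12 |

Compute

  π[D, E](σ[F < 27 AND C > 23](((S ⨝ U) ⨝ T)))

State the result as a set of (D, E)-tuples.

Joining S and U on F yields {(2, 21, 1, 22), (2, 21, 30, 25), (2, 21, 31, 23), (2, 25, 1, 22), (2, 25, 30, 25), (2, 25, 31, 23), (2, 28, 1, 22), (2, 28, 30, 25), (2, 28, 31, 23), (2, 36, 1, 22), (2, 36, 30, 25), (2, 36, 31, 23), (2, 38, 1, 22), (2, 38, 30, 25), (2, 38, 31, 23), (2, 7, 1, 22), (2, 7, 30, 25), (2, 7, 31, 23), (29, 12, 22, 35), (29, 12, 4, 23), (29, 19, 22, 35), (29, 19, 4, 23), (29, 8, 22, 35), (29, 8, 4, 23)}.
Joining (S ⨝ U) and T on F yields {(2, 21, 1, 22, 15), (2, 21, 1, 22, 19), (2, 21, 1, 22, 39), (2, 21, 30, 25, 15), (2, 21, 30, 25, 19), (2, 21, 30, 25, 39), (2, 21, 31, 23, 15), (2, 21, 31, 23, 19), (2, 21, 31, 23, 39), (2, 25, 1, 22, 15), (2, 25, 1, 22, 19), (2, 25, 1, 22, 39), (2, 25, 30, 25, 15), (2, 25, 30, 25, 19), (2, 25, 30, 25, 39), (2, 25, 31, 23, 15), (2, 25, 31, 23, 19), (2, 25, 31, 23, 39), (2, 28, 1, 22, 15), (2, 28, 1, 22, 19), (2, 28, 1, 22, 39), (2, 28, 30, 25, 15), (2, 28, 30, 25, 19), (2, 28, 30, 25, 39), (2, 28, 31, 23, 15), (2, 28, 31, 23, 19), (2, 28, 31, 23, 39), (2, 36, 1, 22, 15), (2, 36, 1, 22, 19), (2, 36, 1, 22, 39), (2, 36, 30, 25, 15), (2, 36, 30, 25, 19), (2, 36, 30, 25, 39), (2, 36, 31, 23, 15), (2, 36, 31, 23, 19), (2, 36, 31, 23, 39), (2, 38, 1, 22, 15), (2, 38, 1, 22, 19), (2, 38, 1, 22, 39), (2, 38, 30, 25, 15), (2, 38, 30, 25, 19), (2, 38, 30, 25, 39), (2, 38, 31, 23, 15), (2, 38, 31, 23, 19), (2, 38, 31, 23, 39), (2, 7, 1, 22, 15), (2, 7, 1, 22, 19), (2, 7, 1, 22, 39), (2, 7, 30, 25, 15), (2, 7, 30, 25, 19), (2, 7, 30, 25, 39), (2, 7, 31, 23, 15), (2, 7, 31, 23, 19), (2, 7, 31, 23, 39), (29, 12, 22, 35, 12), (29, 12, 4, 23, 12), (29, 19, 22, 35, 12), (29, 19, 4, 23, 12), (29, 8, 22, 35, 12), (29, 8, 4, 23, 12)}.
Selection F < 27 AND C > 23: {(2, 21, 30, 25, 15), (2, 21, 30, 25, 19), (2, 21, 30, 25, 39), (2, 25, 30, 25, 15), (2, 25, 30, 25, 19), (2, 25, 30, 25, 39), (2, 28, 30, 25, 15), (2, 28, 30, 25, 19), (2, 28, 30, 25, 39), (2, 36, 30, 25, 15), (2, 36, 30, 25, 19), (2, 36, 30, 25, 39), (2, 38, 30, 25, 15), (2, 38, 30, 25, 19), (2, 38, 30, 25, 39), (2, 7, 30, 25, 15), (2, 7, 30, 25, 19), (2, 7, 30, 25, 39)}
π[D, E]: project onto (D, E) (12 duplicate(s) eliminated) → {(21, 30), (25, 30), (28, 30), (36, 30), (38, 30), (7, 30)}

{(21, 30), (25, 30), (28, 30), (36, 30), (38, 30), (7, 30)}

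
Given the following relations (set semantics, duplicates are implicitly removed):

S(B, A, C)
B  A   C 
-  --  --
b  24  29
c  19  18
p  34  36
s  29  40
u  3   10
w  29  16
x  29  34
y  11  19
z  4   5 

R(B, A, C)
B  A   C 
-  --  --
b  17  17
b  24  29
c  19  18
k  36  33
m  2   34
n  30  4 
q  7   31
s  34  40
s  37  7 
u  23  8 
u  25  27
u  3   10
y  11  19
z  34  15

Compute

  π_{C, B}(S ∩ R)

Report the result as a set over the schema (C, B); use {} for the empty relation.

{(10, u), (18, c), (19, y), (29, b)}

Intersection: {(b, 24, 29), (c, 19, 18), (p, 34, 36), (s, 29, 40), (u, 3, 10), (w, 29, 16), (x, 29, 34), (y, 11, 19), (z, 4, 5)} with {(b, 17, 17), (b, 24, 29), (c, 19, 18), (k, 36, 33), (m, 2, 34), (n, 30, 4), (q, 7, 31), (s, 34, 40), (s, 37, 7), (u, 23, 8), (u, 25, 27), (u, 3, 10), (y, 11, 19), (z, 34, 15)} → {(b, 24, 29), (c, 19, 18), (u, 3, 10), (y, 11, 19)}
π_{C, B} gives {(10, u), (18, c), (19, y), (29, b)}.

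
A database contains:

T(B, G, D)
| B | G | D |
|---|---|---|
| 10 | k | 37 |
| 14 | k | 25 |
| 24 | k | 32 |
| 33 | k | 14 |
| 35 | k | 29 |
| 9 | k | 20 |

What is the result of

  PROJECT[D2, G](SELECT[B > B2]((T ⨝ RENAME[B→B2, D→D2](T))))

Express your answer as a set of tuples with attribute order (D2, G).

ρ[B→B2, D→D2]: schema becomes (B2, G, D2); tuples unchanged.
T ⋈ RENAME[B→B2, D→D2](T) (natural join on G): {(10, k, 37, 10, 37), (10, k, 37, 14, 25), (10, k, 37, 24, 32), (10, k, 37, 33, 14), (10, k, 37, 35, 29), (10, k, 37, 9, 20), (14, k, 25, 10, 37), (14, k, 25, 14, 25), (14, k, 25, 24, 32), (14, k, 25, 33, 14), (14, k, 25, 35, 29), (14, k, 25, 9, 20), (24, k, 32, 10, 37), (24, k, 32, 14, 25), (24, k, 32, 24, 32), (24, k, 32, 33, 14), (24, k, 32, 35, 29), (24, k, 32, 9, 20), (33, k, 14, 10, 37), (33, k, 14, 14, 25), (33, k, 14, 24, 32), (33, k, 14, 33, 14), (33, k, 14, 35, 29), (33, k, 14, 9, 20), (35, k, 29, 10, 37), (35, k, 29, 14, 25), (35, k, 29, 24, 32), (35, k, 29, 33, 14), (35, k, 29, 35, 29), (35, k, 29, 9, 20), (9, k, 20, 10, 37), (9, k, 20, 14, 25), (9, k, 20, 24, 32), (9, k, 20, 33, 14), (9, k, 20, 35, 29), (9, k, 20, 9, 20)}
Apply σ_{B > B2}; surviving tuples: {(10, k, 37, 9, 20), (14, k, 25, 10, 37), (14, k, 25, 9, 20), (24, k, 32, 10, 37), (24, k, 32, 14, 25), (24, k, 32, 9, 20), (33, k, 14, 10, 37), (33, k, 14, 14, 25), (33, k, 14, 24, 32), (33, k, 14, 9, 20), (35, k, 29, 10, 37), (35, k, 29, 14, 25), (35, k, 29, 24, 32), (35, k, 29, 33, 14), (35, k, 29, 9, 20)}
π[D2, G]: project onto (D2, G) (10 duplicate(s) eliminated) → {(14, k), (20, k), (25, k), (32, k), (37, k)}

{(14, k), (20, k), (25, k), (32, k), (37, k)}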